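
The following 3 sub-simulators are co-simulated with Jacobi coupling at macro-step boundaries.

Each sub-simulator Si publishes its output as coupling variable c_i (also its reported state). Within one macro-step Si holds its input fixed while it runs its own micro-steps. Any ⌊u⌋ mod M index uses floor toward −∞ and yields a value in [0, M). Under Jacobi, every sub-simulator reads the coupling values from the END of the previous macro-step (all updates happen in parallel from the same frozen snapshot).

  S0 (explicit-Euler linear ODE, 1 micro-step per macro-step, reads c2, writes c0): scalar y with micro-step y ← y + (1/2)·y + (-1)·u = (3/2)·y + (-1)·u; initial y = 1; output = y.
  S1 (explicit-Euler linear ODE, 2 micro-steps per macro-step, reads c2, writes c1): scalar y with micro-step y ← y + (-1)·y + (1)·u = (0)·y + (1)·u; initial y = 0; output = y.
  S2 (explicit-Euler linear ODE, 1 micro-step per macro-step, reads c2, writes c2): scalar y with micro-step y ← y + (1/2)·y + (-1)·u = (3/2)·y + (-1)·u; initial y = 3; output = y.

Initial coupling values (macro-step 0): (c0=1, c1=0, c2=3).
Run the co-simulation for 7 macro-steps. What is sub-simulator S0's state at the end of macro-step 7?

S0 state at macro-step 7 = -4371/128

macro 1: S0 reads c2=3 → after 1×micro: -3/2; S1 reads c2=3 → after 2×micro: 3; S2 reads c2=3 → after 1×micro: 3/2 ⇒ (c0=-3/2, c1=3, c2=3/2)
macro 2: S0 reads c2=3/2 → after 1×micro: -15/4; S1 reads c2=3/2 → after 2×micro: 3/2; S2 reads c2=3/2 → after 1×micro: 3/4 ⇒ (c0=-15/4, c1=3/2, c2=3/4)
macro 3: S0 reads c2=3/4 → after 1×micro: -51/8; S1 reads c2=3/4 → after 2×micro: 3/4; S2 reads c2=3/4 → after 1×micro: 3/8 ⇒ (c0=-51/8, c1=3/4, c2=3/8)
macro 4: S0 reads c2=3/8 → after 1×micro: -159/16; S1 reads c2=3/8 → after 2×micro: 3/8; S2 reads c2=3/8 → after 1×micro: 3/16 ⇒ (c0=-159/16, c1=3/8, c2=3/16)
macro 5: S0 reads c2=3/16 → after 1×micro: -483/32; S1 reads c2=3/16 → after 2×micro: 3/16; S2 reads c2=3/16 → after 1×micro: 3/32 ⇒ (c0=-483/32, c1=3/16, c2=3/32)
macro 6: S0 reads c2=3/32 → after 1×micro: -1455/64; S1 reads c2=3/32 → after 2×micro: 3/32; S2 reads c2=3/32 → after 1×micro: 3/64 ⇒ (c0=-1455/64, c1=3/32, c2=3/64)
macro 7: S0 reads c2=3/64 → after 1×micro: -4371/128; S1 reads c2=3/64 → after 2×micro: 3/64; S2 reads c2=3/64 → after 1×micro: 3/128 ⇒ (c0=-4371/128, c1=3/64, c2=3/128)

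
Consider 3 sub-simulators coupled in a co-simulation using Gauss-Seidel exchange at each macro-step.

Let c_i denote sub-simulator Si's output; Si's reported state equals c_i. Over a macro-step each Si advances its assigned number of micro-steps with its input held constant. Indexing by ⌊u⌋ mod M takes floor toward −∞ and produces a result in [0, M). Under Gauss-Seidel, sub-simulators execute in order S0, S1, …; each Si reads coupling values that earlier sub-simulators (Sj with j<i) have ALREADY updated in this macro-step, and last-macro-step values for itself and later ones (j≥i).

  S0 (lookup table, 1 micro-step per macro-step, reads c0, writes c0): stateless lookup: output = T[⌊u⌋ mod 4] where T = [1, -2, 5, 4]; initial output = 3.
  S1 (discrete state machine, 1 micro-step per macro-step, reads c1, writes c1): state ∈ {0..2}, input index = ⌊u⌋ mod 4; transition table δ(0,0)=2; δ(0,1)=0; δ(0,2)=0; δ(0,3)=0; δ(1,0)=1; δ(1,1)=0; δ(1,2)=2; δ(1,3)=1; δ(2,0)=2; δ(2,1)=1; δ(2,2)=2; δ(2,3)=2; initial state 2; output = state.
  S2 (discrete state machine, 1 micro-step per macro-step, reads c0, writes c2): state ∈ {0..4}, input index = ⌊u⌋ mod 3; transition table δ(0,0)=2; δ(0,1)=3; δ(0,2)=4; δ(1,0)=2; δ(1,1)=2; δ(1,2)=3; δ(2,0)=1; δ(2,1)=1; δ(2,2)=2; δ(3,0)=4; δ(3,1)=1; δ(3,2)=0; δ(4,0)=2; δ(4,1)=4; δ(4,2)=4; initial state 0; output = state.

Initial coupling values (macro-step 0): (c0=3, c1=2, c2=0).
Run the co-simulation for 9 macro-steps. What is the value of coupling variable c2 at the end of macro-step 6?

macro 1: S0 reads c0=3 → after 1×micro: 4; S1 reads c1=2 → after 1×micro: 2; S2 reads c0=4 → after 1×micro: 3 ⇒ (c0=4, c1=2, c2=3)
macro 2: S0 reads c0=4 → after 1×micro: 1; S1 reads c1=2 → after 1×micro: 2; S2 reads c0=1 → after 1×micro: 1 ⇒ (c0=1, c1=2, c2=1)
macro 3: S0 reads c0=1 → after 1×micro: -2; S1 reads c1=2 → after 1×micro: 2; S2 reads c0=-2 → after 1×micro: 2 ⇒ (c0=-2, c1=2, c2=2)
macro 4: S0 reads c0=-2 → after 1×micro: 5; S1 reads c1=2 → after 1×micro: 2; S2 reads c0=5 → after 1×micro: 2 ⇒ (c0=5, c1=2, c2=2)
macro 5: S0 reads c0=5 → after 1×micro: -2; S1 reads c1=2 → after 1×micro: 2; S2 reads c0=-2 → after 1×micro: 1 ⇒ (c0=-2, c1=2, c2=1)
macro 6: S0 reads c0=-2 → after 1×micro: 5; S1 reads c1=2 → after 1×micro: 2; S2 reads c0=5 → after 1×micro: 3 ⇒ (c0=5, c1=2, c2=3)
macro 7: S0 reads c0=5 → after 1×micro: -2; S1 reads c1=2 → after 1×micro: 2; S2 reads c0=-2 → after 1×micro: 1 ⇒ (c0=-2, c1=2, c2=1)
macro 8: S0 reads c0=-2 → after 1×micro: 5; S1 reads c1=2 → after 1×micro: 2; S2 reads c0=5 → after 1×micro: 3 ⇒ (c0=5, c1=2, c2=3)
macro 9: S0 reads c0=5 → after 1×micro: -2; S1 reads c1=2 → after 1×micro: 2; S2 reads c0=-2 → after 1×micro: 1 ⇒ (c0=-2, c1=2, c2=1)

c2 at macro-step 6 = 3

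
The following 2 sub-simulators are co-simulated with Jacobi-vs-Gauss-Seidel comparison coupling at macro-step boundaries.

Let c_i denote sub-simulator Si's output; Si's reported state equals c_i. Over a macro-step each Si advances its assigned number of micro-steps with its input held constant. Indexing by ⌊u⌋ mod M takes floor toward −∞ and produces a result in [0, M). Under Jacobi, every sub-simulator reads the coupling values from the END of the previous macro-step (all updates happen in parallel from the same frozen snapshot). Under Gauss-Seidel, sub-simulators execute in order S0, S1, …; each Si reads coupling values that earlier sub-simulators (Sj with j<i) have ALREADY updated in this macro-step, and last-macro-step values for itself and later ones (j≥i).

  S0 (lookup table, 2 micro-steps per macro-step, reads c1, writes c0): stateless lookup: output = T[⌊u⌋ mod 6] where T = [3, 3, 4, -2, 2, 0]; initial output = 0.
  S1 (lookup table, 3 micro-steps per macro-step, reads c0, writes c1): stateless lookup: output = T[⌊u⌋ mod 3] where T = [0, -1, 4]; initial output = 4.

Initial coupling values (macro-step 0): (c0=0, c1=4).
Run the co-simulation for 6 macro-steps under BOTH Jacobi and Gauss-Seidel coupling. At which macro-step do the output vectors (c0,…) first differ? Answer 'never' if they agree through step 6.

first divergence at macro-step: 1

[Jacobi] macro 1: S0 reads c1=4 → after 2×micro: 2; S1 reads c0=0 → after 3×micro: 0 ⇒ (c0=2, c1=0)
[Jacobi] macro 2: S0 reads c1=0 → after 2×micro: 3; S1 reads c0=2 → after 3×micro: 4 ⇒ (c0=3, c1=4)
[Jacobi] macro 3: S0 reads c1=4 → after 2×micro: 2; S1 reads c0=3 → after 3×micro: 0 ⇒ (c0=2, c1=0)
[Jacobi] macro 4: S0 reads c1=0 → after 2×micro: 3; S1 reads c0=2 → after 3×micro: 4 ⇒ (c0=3, c1=4)
[Jacobi] macro 5: S0 reads c1=4 → after 2×micro: 2; S1 reads c0=3 → after 3×micro: 0 ⇒ (c0=2, c1=0)
[Jacobi] macro 6: S0 reads c1=0 → after 2×micro: 3; S1 reads c0=2 → after 3×micro: 4 ⇒ (c0=3, c1=4)
[Gauss-Seidel] macro 1: S0 reads c1=4 → after 2×micro: 2; S1 reads c0=2 → after 3×micro: 4 ⇒ (c0=2, c1=4)
[Gauss-Seidel] macro 2: S0 reads c1=4 → after 2×micro: 2; S1 reads c0=2 → after 3×micro: 4 ⇒ (c0=2, c1=4)
[Gauss-Seidel] macro 3: S0 reads c1=4 → after 2×micro: 2; S1 reads c0=2 → after 3×micro: 4 ⇒ (c0=2, c1=4)
[Gauss-Seidel] macro 4: S0 reads c1=4 → after 2×micro: 2; S1 reads c0=2 → after 3×micro: 4 ⇒ (c0=2, c1=4)
[Gauss-Seidel] macro 5: S0 reads c1=4 → after 2×micro: 2; S1 reads c0=2 → after 3×micro: 4 ⇒ (c0=2, c1=4)
[Gauss-Seidel] macro 6: S0 reads c1=4 → after 2×micro: 2; S1 reads c0=2 → after 3×micro: 4 ⇒ (c0=2, c1=4)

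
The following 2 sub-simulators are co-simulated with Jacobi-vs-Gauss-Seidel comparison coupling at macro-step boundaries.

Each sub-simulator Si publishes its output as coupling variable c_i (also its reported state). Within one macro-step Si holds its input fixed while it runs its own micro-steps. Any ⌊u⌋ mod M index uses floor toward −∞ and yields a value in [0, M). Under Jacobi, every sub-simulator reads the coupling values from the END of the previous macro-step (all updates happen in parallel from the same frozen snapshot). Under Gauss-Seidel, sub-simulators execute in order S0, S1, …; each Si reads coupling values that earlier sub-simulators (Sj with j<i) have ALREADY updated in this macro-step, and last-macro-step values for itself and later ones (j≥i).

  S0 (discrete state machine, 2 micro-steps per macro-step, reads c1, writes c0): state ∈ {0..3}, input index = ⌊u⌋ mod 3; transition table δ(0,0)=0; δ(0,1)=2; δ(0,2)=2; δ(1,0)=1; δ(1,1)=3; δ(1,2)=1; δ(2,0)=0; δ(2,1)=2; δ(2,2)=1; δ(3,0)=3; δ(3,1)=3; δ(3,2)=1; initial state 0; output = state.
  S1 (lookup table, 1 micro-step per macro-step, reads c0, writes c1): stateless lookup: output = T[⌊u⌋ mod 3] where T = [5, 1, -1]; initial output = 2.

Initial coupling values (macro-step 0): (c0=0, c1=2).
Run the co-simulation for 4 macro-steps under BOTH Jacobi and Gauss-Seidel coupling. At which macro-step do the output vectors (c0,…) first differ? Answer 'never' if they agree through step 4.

[Jacobi] macro 1: S0 reads c1=2 → after 2×micro: 1; S1 reads c0=0 → after 1×micro: 5 ⇒ (c0=1, c1=5)
[Jacobi] macro 2: S0 reads c1=5 → after 2×micro: 1; S1 reads c0=1 → after 1×micro: 1 ⇒ (c0=1, c1=1)
[Jacobi] macro 3: S0 reads c1=1 → after 2×micro: 3; S1 reads c0=1 → after 1×micro: 1 ⇒ (c0=3, c1=1)
[Jacobi] macro 4: S0 reads c1=1 → after 2×micro: 3; S1 reads c0=3 → after 1×micro: 5 ⇒ (c0=3, c1=5)
[Gauss-Seidel] macro 1: S0 reads c1=2 → after 2×micro: 1; S1 reads c0=1 → after 1×micro: 1 ⇒ (c0=1, c1=1)
[Gauss-Seidel] macro 2: S0 reads c1=1 → after 2×micro: 3; S1 reads c0=3 → after 1×micro: 5 ⇒ (c0=3, c1=5)
[Gauss-Seidel] macro 3: S0 reads c1=5 → after 2×micro: 1; S1 reads c0=1 → after 1×micro: 1 ⇒ (c0=1, c1=1)
[Gauss-Seidel] macro 4: S0 reads c1=1 → after 2×micro: 3; S1 reads c0=3 → after 1×micro: 5 ⇒ (c0=3, c1=5)

first divergence at macro-step: 1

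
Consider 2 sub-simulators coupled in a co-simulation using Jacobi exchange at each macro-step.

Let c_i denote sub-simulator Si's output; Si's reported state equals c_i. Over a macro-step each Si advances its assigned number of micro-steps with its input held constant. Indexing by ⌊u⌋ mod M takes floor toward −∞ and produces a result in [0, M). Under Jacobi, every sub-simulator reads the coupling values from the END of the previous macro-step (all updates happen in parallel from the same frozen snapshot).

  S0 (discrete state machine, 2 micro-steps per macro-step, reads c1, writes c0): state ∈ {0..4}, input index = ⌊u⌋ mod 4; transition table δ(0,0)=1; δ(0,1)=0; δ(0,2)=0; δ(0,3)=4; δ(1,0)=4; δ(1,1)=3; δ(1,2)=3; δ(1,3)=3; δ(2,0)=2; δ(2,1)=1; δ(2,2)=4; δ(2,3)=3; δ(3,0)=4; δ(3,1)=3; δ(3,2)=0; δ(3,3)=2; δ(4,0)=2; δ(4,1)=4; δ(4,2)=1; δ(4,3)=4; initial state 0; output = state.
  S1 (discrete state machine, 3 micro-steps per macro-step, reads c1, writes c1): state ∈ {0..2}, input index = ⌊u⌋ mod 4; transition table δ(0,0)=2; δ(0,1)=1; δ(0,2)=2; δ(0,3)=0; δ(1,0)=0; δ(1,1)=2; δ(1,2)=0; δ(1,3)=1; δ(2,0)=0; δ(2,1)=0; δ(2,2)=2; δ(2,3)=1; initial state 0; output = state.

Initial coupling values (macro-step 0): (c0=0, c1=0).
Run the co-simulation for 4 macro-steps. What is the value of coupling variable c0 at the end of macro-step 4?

c0 at macro-step 4 = 0

macro 1: S0 reads c1=0 → after 2×micro: 4; S1 reads c1=0 → after 3×micro: 2 ⇒ (c0=4, c1=2)
macro 2: S0 reads c1=2 → after 2×micro: 3; S1 reads c1=2 → after 3×micro: 2 ⇒ (c0=3, c1=2)
macro 3: S0 reads c1=2 → after 2×micro: 0; S1 reads c1=2 → after 3×micro: 2 ⇒ (c0=0, c1=2)
macro 4: S0 reads c1=2 → after 2×micro: 0; S1 reads c1=2 → after 3×micro: 2 ⇒ (c0=0, c1=2)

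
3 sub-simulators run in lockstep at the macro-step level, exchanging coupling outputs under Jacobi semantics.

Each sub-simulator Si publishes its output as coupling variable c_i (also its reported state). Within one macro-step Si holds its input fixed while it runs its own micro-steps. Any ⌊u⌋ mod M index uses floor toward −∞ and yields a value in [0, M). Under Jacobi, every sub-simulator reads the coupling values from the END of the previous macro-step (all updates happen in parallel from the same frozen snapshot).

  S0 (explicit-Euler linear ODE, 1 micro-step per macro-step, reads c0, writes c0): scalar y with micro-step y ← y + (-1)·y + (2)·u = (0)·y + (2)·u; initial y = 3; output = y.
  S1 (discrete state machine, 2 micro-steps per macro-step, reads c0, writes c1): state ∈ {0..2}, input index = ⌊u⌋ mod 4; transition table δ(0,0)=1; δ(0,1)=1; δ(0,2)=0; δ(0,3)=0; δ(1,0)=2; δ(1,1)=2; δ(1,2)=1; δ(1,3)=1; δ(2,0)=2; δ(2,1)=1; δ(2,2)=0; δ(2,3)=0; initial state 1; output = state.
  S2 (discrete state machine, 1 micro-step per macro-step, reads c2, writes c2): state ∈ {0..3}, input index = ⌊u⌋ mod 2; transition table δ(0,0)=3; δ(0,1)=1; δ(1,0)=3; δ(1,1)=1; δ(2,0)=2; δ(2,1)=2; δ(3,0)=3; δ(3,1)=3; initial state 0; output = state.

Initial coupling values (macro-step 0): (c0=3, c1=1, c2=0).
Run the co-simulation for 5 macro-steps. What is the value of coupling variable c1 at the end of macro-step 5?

c1 at macro-step 5 = 2

macro 1: S0 reads c0=3 → after 1×micro: 6; S1 reads c0=3 → after 2×micro: 1; S2 reads c2=0 → after 1×micro: 3 ⇒ (c0=6, c1=1, c2=3)
macro 2: S0 reads c0=6 → after 1×micro: 12; S1 reads c0=6 → after 2×micro: 1; S2 reads c2=3 → after 1×micro: 3 ⇒ (c0=12, c1=1, c2=3)
macro 3: S0 reads c0=12 → after 1×micro: 24; S1 reads c0=12 → after 2×micro: 2; S2 reads c2=3 → after 1×micro: 3 ⇒ (c0=24, c1=2, c2=3)
macro 4: S0 reads c0=24 → after 1×micro: 48; S1 reads c0=24 → after 2×micro: 2; S2 reads c2=3 → after 1×micro: 3 ⇒ (c0=48, c1=2, c2=3)
macro 5: S0 reads c0=48 → after 1×micro: 96; S1 reads c0=48 → after 2×micro: 2; S2 reads c2=3 → after 1×micro: 3 ⇒ (c0=96, c1=2, c2=3)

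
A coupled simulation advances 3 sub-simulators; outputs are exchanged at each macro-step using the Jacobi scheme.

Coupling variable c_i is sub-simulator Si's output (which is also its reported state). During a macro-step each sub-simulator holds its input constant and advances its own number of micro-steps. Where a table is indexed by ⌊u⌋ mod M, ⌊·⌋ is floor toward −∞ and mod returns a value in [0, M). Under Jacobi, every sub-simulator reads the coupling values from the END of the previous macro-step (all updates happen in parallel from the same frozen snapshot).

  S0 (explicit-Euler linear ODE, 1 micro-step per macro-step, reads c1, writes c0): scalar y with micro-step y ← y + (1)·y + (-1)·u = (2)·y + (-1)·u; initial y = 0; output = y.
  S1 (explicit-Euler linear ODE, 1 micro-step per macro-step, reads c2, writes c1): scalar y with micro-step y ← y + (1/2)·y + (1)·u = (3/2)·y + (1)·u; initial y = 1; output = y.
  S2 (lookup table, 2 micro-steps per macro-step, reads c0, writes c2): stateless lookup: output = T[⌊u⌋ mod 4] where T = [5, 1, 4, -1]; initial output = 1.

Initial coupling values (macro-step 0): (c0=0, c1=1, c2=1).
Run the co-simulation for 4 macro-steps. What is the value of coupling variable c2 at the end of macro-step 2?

c2 at macro-step 2 = -1

macro 1: S0 reads c1=1 → after 1×micro: -1; S1 reads c2=1 → after 1×micro: 5/2; S2 reads c0=0 → after 2×micro: 5 ⇒ (c0=-1, c1=5/2, c2=5)
macro 2: S0 reads c1=5/2 → after 1×micro: -9/2; S1 reads c2=5 → after 1×micro: 35/4; S2 reads c0=-1 → after 2×micro: -1 ⇒ (c0=-9/2, c1=35/4, c2=-1)
macro 3: S0 reads c1=35/4 → after 1×micro: -71/4; S1 reads c2=-1 → after 1×micro: 97/8; S2 reads c0=-9/2 → after 2×micro: -1 ⇒ (c0=-71/4, c1=97/8, c2=-1)
macro 4: S0 reads c1=97/8 → after 1×micro: -381/8; S1 reads c2=-1 → after 1×micro: 275/16; S2 reads c0=-71/4 → after 2×micro: 4 ⇒ (c0=-381/8, c1=275/16, c2=4)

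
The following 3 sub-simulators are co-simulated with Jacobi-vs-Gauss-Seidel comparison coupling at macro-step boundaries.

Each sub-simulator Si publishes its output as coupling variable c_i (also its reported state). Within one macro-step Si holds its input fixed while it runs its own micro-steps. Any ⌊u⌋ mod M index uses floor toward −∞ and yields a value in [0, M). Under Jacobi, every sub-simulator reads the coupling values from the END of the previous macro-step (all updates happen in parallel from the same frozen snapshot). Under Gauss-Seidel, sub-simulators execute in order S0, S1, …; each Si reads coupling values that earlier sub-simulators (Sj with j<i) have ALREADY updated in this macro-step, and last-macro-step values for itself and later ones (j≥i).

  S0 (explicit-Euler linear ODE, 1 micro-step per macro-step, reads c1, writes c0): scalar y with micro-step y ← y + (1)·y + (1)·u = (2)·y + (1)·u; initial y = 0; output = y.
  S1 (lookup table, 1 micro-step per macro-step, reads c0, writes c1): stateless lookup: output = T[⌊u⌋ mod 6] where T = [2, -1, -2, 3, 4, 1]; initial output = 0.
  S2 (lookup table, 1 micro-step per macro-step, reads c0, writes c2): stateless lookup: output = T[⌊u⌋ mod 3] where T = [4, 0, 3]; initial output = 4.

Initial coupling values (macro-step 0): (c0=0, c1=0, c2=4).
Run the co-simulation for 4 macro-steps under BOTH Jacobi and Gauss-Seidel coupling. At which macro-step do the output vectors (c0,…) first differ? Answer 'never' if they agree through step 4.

first divergence at macro-step: 2

[Jacobi] macro 1: S0 reads c1=0 → after 1×micro: 0; S1 reads c0=0 → after 1×micro: 2; S2 reads c0=0 → after 1×micro: 4 ⇒ (c0=0, c1=2, c2=4)
[Jacobi] macro 2: S0 reads c1=2 → after 1×micro: 2; S1 reads c0=0 → after 1×micro: 2; S2 reads c0=0 → after 1×micro: 4 ⇒ (c0=2, c1=2, c2=4)
[Jacobi] macro 3: S0 reads c1=2 → after 1×micro: 6; S1 reads c0=2 → after 1×micro: -2; S2 reads c0=2 → after 1×micro: 3 ⇒ (c0=6, c1=-2, c2=3)
[Jacobi] macro 4: S0 reads c1=-2 → after 1×micro: 10; S1 reads c0=6 → after 1×micro: 2; S2 reads c0=6 → after 1×micro: 4 ⇒ (c0=10, c1=2, c2=4)
[Gauss-Seidel] macro 1: S0 reads c1=0 → after 1×micro: 0; S1 reads c0=0 → after 1×micro: 2; S2 reads c0=0 → after 1×micro: 4 ⇒ (c0=0, c1=2, c2=4)
[Gauss-Seidel] macro 2: S0 reads c1=2 → after 1×micro: 2; S1 reads c0=2 → after 1×micro: -2; S2 reads c0=2 → after 1×micro: 3 ⇒ (c0=2, c1=-2, c2=3)
[Gauss-Seidel] macro 3: S0 reads c1=-2 → after 1×micro: 2; S1 reads c0=2 → after 1×micro: -2; S2 reads c0=2 → after 1×micro: 3 ⇒ (c0=2, c1=-2, c2=3)
[Gauss-Seidel] macro 4: S0 reads c1=-2 → after 1×micro: 2; S1 reads c0=2 → after 1×micro: -2; S2 reads c0=2 → after 1×micro: 3 ⇒ (c0=2, c1=-2, c2=3)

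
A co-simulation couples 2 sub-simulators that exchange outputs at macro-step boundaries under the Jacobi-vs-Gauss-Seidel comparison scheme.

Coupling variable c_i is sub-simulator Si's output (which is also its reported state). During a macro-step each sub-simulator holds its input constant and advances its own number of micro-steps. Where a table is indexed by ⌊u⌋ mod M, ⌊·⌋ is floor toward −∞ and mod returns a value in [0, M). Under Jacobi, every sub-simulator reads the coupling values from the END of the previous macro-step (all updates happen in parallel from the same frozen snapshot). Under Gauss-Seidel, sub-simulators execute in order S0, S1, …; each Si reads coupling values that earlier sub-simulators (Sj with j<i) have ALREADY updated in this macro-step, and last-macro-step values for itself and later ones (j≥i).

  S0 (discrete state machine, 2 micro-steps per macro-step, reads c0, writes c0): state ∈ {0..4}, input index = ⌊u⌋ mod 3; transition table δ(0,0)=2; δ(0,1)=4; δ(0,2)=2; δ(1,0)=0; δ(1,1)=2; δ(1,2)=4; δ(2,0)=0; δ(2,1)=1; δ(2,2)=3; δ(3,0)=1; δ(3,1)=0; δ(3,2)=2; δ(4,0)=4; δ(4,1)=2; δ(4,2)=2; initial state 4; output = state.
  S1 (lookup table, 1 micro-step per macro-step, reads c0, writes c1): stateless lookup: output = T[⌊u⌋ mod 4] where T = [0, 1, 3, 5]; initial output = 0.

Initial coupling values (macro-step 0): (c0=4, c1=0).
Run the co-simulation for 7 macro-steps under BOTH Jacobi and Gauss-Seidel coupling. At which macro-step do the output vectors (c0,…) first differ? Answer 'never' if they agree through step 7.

first divergence at macro-step: 1

[Jacobi] macro 1: S0 reads c0=4 → after 2×micro: 1; S1 reads c0=4 → after 1×micro: 0 ⇒ (c0=1, c1=0)
[Jacobi] macro 2: S0 reads c0=1 → after 2×micro: 1; S1 reads c0=1 → after 1×micro: 1 ⇒ (c0=1, c1=1)
[Jacobi] macro 3: S0 reads c0=1 → after 2×micro: 1; S1 reads c0=1 → after 1×micro: 1 ⇒ (c0=1, c1=1)
[Jacobi] macro 4: S0 reads c0=1 → after 2×micro: 1; S1 reads c0=1 → after 1×micro: 1 ⇒ (c0=1, c1=1)
[Jacobi] macro 5: S0 reads c0=1 → after 2×micro: 1; S1 reads c0=1 → after 1×micro: 1 ⇒ (c0=1, c1=1)
[Jacobi] macro 6: S0 reads c0=1 → after 2×micro: 1; S1 reads c0=1 → after 1×micro: 1 ⇒ (c0=1, c1=1)
[Jacobi] macro 7: S0 reads c0=1 → after 2×micro: 1; S1 reads c0=1 → after 1×micro: 1 ⇒ (c0=1, c1=1)
[Gauss-Seidel] macro 1: S0 reads c0=4 → after 2×micro: 1; S1 reads c0=1 → after 1×micro: 1 ⇒ (c0=1, c1=1)
[Gauss-Seidel] macro 2: S0 reads c0=1 → after 2×micro: 1; S1 reads c0=1 → after 1×micro: 1 ⇒ (c0=1, c1=1)
[Gauss-Seidel] macro 3: S0 reads c0=1 → after 2×micro: 1; S1 reads c0=1 → after 1×micro: 1 ⇒ (c0=1, c1=1)
[Gauss-Seidel] macro 4: S0 reads c0=1 → after 2×micro: 1; S1 reads c0=1 → after 1×micro: 1 ⇒ (c0=1, c1=1)
[Gauss-Seidel] macro 5: S0 reads c0=1 → after 2×micro: 1; S1 reads c0=1 → after 1×micro: 1 ⇒ (c0=1, c1=1)
[Gauss-Seidel] macro 6: S0 reads c0=1 → after 2×micro: 1; S1 reads c0=1 → after 1×micro: 1 ⇒ (c0=1, c1=1)
[Gauss-Seidel] macro 7: S0 reads c0=1 → after 2×micro: 1; S1 reads c0=1 → after 1×micro: 1 ⇒ (c0=1, c1=1)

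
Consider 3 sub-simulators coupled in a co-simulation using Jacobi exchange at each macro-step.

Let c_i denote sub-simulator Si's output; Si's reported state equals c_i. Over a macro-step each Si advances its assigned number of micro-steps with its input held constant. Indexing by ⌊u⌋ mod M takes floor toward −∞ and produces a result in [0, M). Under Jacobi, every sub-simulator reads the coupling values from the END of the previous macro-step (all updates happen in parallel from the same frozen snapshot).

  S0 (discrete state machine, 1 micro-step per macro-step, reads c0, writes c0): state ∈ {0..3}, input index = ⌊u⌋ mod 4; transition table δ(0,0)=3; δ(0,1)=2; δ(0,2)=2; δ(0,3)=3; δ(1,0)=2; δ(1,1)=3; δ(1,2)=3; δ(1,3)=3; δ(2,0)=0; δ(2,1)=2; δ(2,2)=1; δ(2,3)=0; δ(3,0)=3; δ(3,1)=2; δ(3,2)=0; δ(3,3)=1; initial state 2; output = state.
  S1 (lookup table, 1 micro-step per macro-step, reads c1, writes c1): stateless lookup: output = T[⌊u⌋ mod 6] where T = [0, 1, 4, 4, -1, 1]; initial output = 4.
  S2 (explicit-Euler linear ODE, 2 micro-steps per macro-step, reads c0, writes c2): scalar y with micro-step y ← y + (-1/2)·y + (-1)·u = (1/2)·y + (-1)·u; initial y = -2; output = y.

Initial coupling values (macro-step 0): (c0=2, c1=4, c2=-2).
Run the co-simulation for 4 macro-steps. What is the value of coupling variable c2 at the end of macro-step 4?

c2 at macro-step 4 = -355/128

macro 1: S0 reads c0=2 → after 1×micro: 1; S1 reads c1=4 → after 1×micro: -1; S2 reads c0=2 → after 2×micro: -7/2 ⇒ (c0=1, c1=-1, c2=-7/2)
macro 2: S0 reads c0=1 → after 1×micro: 3; S1 reads c1=-1 → after 1×micro: 1; S2 reads c0=1 → after 2×micro: -19/8 ⇒ (c0=3, c1=1, c2=-19/8)
macro 3: S0 reads c0=3 → after 1×micro: 1; S1 reads c1=1 → after 1×micro: 1; S2 reads c0=3 → after 2×micro: -163/32 ⇒ (c0=1, c1=1, c2=-163/32)
macro 4: S0 reads c0=1 → after 1×micro: 3; S1 reads c1=1 → after 1×micro: 1; S2 reads c0=1 → after 2×micro: -355/128 ⇒ (c0=3, c1=1, c2=-355/128)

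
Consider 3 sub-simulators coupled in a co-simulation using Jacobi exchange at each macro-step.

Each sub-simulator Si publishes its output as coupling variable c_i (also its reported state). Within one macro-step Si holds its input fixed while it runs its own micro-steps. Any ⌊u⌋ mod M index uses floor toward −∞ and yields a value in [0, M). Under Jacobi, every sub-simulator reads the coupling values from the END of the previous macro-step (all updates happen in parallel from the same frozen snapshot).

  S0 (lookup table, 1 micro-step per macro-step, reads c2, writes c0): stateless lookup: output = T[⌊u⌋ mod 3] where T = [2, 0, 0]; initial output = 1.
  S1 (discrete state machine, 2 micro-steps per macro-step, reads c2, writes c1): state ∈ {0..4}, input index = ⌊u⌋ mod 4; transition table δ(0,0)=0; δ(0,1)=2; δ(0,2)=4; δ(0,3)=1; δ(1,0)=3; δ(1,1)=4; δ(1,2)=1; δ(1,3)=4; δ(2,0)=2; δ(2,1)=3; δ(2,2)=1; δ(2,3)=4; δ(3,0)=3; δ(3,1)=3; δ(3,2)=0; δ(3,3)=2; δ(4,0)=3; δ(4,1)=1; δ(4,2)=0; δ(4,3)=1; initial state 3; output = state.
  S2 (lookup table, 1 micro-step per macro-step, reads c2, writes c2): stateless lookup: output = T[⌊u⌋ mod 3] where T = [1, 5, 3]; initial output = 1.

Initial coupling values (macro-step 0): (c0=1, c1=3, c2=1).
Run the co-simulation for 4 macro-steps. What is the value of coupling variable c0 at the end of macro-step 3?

c0 at macro-step 3 = 2

macro 1: S0 reads c2=1 → after 1×micro: 0; S1 reads c2=1 → after 2×micro: 3; S2 reads c2=1 → after 1×micro: 5 ⇒ (c0=0, c1=3, c2=5)
macro 2: S0 reads c2=5 → after 1×micro: 0; S1 reads c2=5 → after 2×micro: 3; S2 reads c2=5 → after 1×micro: 3 ⇒ (c0=0, c1=3, c2=3)
macro 3: S0 reads c2=3 → after 1×micro: 2; S1 reads c2=3 → after 2×micro: 4; S2 reads c2=3 → after 1×micro: 1 ⇒ (c0=2, c1=4, c2=1)
macro 4: S0 reads c2=1 → after 1×micro: 0; S1 reads c2=1 → after 2×micro: 4; S2 reads c2=1 → after 1×micro: 5 ⇒ (c0=0, c1=4, c2=5)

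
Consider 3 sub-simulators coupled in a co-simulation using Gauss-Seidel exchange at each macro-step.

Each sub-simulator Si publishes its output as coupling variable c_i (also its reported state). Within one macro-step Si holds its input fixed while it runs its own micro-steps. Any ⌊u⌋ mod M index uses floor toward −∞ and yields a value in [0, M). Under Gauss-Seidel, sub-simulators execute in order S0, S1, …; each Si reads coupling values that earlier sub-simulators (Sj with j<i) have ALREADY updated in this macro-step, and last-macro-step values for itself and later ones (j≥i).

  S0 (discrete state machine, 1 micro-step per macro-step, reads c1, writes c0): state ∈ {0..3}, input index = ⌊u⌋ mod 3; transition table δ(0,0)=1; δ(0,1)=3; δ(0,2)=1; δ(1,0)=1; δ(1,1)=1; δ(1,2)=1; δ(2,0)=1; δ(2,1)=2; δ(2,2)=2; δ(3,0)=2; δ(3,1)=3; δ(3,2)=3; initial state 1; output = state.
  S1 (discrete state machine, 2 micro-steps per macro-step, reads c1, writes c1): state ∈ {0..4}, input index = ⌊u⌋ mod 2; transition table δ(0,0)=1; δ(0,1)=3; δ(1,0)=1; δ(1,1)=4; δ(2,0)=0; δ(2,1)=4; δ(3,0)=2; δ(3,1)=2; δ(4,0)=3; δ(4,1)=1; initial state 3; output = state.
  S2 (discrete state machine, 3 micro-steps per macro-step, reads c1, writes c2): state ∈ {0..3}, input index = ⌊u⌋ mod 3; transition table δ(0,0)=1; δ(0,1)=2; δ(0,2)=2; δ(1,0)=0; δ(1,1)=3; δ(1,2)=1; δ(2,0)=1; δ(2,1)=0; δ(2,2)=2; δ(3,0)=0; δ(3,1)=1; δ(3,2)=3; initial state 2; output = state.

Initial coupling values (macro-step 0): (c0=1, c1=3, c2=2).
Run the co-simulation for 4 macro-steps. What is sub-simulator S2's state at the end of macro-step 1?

S2 state at macro-step 1 = 0

macro 1: S0 reads c1=3 → after 1×micro: 1; S1 reads c1=3 → after 2×micro: 4; S2 reads c1=4 → after 3×micro: 0 ⇒ (c0=1, c1=4, c2=0)
macro 2: S0 reads c1=4 → after 1×micro: 1; S1 reads c1=4 → after 2×micro: 2; S2 reads c1=2 → after 3×micro: 2 ⇒ (c0=1, c1=2, c2=2)
macro 3: S0 reads c1=2 → after 1×micro: 1; S1 reads c1=2 → after 2×micro: 1; S2 reads c1=1 → after 3×micro: 0 ⇒ (c0=1, c1=1, c2=0)
macro 4: S0 reads c1=1 → after 1×micro: 1; S1 reads c1=1 → after 2×micro: 1; S2 reads c1=1 → after 3×micro: 2 ⇒ (c0=1, c1=1, c2=2)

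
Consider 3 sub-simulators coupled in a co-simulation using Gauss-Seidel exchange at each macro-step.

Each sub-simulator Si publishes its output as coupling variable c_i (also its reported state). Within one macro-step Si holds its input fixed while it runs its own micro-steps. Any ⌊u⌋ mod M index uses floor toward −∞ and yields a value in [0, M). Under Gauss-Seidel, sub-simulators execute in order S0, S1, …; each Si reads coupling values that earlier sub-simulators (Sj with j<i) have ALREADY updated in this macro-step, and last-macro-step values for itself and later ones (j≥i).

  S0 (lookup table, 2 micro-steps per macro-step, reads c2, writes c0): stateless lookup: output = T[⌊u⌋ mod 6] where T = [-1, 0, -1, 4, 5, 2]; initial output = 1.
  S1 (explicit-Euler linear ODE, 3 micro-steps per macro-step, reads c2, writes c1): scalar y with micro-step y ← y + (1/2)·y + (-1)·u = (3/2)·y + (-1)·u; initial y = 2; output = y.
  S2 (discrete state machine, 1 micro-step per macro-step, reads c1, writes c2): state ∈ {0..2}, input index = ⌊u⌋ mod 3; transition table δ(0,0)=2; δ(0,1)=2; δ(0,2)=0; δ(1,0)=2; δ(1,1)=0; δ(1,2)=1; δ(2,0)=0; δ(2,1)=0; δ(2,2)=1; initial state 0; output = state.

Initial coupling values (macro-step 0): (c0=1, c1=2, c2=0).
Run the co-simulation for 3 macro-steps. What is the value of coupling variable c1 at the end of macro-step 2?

c1 at macro-step 2 = 425/32

macro 1: S0 reads c2=0 → after 2×micro: -1; S1 reads c2=0 → after 3×micro: 27/4; S2 reads c1=27/4 → after 1×micro: 2 ⇒ (c0=-1, c1=27/4, c2=2)
macro 2: S0 reads c2=2 → after 2×micro: -1; S1 reads c2=2 → after 3×micro: 425/32; S2 reads c1=425/32 → after 1×micro: 0 ⇒ (c0=-1, c1=425/32, c2=0)
macro 3: S0 reads c2=0 → after 2×micro: -1; S1 reads c2=0 → after 3×micro: 11475/256; S2 reads c1=11475/256 → after 1×micro: 0 ⇒ (c0=-1, c1=11475/256, c2=0)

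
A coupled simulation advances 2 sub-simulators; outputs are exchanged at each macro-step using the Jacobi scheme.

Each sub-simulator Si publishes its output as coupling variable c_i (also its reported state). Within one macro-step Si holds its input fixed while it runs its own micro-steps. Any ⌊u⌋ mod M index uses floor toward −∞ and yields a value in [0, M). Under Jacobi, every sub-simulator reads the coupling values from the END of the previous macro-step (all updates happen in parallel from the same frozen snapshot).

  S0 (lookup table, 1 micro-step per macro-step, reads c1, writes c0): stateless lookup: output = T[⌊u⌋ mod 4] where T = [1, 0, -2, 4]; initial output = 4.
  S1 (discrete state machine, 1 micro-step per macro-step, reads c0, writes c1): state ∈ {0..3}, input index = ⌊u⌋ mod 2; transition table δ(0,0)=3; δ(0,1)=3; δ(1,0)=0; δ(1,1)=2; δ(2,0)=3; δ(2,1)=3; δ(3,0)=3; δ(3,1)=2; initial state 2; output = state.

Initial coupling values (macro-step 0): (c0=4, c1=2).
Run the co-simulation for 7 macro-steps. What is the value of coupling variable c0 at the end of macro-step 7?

c0 at macro-step 7 = 4

macro 1: S0 reads c1=2 → after 1×micro: -2; S1 reads c0=4 → after 1×micro: 3 ⇒ (c0=-2, c1=3)
macro 2: S0 reads c1=3 → after 1×micro: 4; S1 reads c0=-2 → after 1×micro: 3 ⇒ (c0=4, c1=3)
macro 3: S0 reads c1=3 → after 1×micro: 4; S1 reads c0=4 → after 1×micro: 3 ⇒ (c0=4, c1=3)
macro 4: S0 reads c1=3 → after 1×micro: 4; S1 reads c0=4 → after 1×micro: 3 ⇒ (c0=4, c1=3)
macro 5: S0 reads c1=3 → after 1×micro: 4; S1 reads c0=4 → after 1×micro: 3 ⇒ (c0=4, c1=3)
macro 6: S0 reads c1=3 → after 1×micro: 4; S1 reads c0=4 → after 1×micro: 3 ⇒ (c0=4, c1=3)
macro 7: S0 reads c1=3 → after 1×micro: 4; S1 reads c0=4 → after 1×micro: 3 ⇒ (c0=4, c1=3)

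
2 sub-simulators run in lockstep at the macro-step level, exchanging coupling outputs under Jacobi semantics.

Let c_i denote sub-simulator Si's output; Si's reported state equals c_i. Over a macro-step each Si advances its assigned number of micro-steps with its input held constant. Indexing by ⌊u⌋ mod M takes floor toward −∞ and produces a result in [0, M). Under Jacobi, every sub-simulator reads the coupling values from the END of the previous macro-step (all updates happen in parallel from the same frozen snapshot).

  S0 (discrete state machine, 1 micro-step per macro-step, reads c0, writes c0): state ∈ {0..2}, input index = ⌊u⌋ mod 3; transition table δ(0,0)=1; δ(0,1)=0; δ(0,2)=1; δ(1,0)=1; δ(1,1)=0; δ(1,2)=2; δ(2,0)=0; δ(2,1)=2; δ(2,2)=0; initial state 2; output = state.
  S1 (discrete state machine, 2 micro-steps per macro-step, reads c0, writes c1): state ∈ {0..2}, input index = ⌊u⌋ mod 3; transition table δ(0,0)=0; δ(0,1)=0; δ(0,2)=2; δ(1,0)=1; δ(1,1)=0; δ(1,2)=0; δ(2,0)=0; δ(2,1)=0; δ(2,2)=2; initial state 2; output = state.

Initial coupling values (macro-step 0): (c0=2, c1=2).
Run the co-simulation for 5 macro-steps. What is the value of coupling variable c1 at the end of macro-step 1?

macro 1: S0 reads c0=2 → after 1×micro: 0; S1 reads c0=2 → after 2×micro: 2 ⇒ (c0=0, c1=2)
macro 2: S0 reads c0=0 → after 1×micro: 1; S1 reads c0=0 → after 2×micro: 0 ⇒ (c0=1, c1=0)
macro 3: S0 reads c0=1 → after 1×micro: 0; S1 reads c0=1 → after 2×micro: 0 ⇒ (c0=0, c1=0)
macro 4: S0 reads c0=0 → after 1×micro: 1; S1 reads c0=0 → after 2×micro: 0 ⇒ (c0=1, c1=0)
macro 5: S0 reads c0=1 → after 1×micro: 0; S1 reads c0=1 → after 2×micro: 0 ⇒ (c0=0, c1=0)

c1 at macro-step 1 = 2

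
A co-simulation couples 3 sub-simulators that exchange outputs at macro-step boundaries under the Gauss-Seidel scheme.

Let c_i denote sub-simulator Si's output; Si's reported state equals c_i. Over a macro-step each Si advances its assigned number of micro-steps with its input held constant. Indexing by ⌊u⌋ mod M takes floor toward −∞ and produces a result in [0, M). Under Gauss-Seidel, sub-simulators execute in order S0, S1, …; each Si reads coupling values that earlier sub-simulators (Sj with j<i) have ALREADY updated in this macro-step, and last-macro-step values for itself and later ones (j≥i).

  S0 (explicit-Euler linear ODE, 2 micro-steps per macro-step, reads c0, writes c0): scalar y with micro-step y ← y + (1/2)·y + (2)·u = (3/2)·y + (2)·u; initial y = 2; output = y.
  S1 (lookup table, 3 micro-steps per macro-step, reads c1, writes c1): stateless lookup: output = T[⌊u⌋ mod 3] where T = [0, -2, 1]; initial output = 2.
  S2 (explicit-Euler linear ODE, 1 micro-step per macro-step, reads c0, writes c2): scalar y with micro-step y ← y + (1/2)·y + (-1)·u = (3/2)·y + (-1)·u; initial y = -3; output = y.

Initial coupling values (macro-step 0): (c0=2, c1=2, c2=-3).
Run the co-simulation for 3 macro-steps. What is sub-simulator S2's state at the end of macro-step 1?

macro 1: S0 reads c0=2 → after 2×micro: 29/2; S1 reads c1=2 → after 3×micro: 1; S2 reads c0=29/2 → after 1×micro: -19 ⇒ (c0=29/2, c1=1, c2=-19)
macro 2: S0 reads c0=29/2 → after 2×micro: 841/8; S1 reads c1=1 → after 3×micro: -2; S2 reads c0=841/8 → after 1×micro: -1069/8 ⇒ (c0=841/8, c1=-2, c2=-1069/8)
macro 3: S0 reads c0=841/8 → after 2×micro: 24389/32; S1 reads c1=-2 → after 3×micro: -2; S2 reads c0=24389/32 → after 1×micro: -30803/32 ⇒ (c0=24389/32, c1=-2, c2=-30803/32)

S2 state at macro-step 1 = -19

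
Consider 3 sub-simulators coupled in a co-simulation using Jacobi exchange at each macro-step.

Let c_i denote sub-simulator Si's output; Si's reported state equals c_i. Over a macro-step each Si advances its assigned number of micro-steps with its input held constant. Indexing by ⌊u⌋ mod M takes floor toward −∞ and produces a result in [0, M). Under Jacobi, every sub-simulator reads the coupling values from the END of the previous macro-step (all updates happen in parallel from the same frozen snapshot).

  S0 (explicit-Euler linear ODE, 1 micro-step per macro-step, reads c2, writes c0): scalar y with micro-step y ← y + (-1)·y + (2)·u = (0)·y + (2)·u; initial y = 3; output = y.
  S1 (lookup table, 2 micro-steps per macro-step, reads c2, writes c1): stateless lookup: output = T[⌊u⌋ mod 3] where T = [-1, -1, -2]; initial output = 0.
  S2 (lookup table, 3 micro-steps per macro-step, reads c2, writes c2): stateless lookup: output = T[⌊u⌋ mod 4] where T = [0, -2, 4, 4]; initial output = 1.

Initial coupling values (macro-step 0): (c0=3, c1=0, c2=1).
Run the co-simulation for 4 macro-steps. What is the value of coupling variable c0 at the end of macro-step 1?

c0 at macro-step 1 = 2

macro 1: S0 reads c2=1 → after 1×micro: 2; S1 reads c2=1 → after 2×micro: -1; S2 reads c2=1 → after 3×micro: -2 ⇒ (c0=2, c1=-1, c2=-2)
macro 2: S0 reads c2=-2 → after 1×micro: -4; S1 reads c2=-2 → after 2×micro: -1; S2 reads c2=-2 → after 3×micro: 4 ⇒ (c0=-4, c1=-1, c2=4)
macro 3: S0 reads c2=4 → after 1×micro: 8; S1 reads c2=4 → after 2×micro: -1; S2 reads c2=4 → after 3×micro: 0 ⇒ (c0=8, c1=-1, c2=0)
macro 4: S0 reads c2=0 → after 1×micro: 0; S1 reads c2=0 → after 2×micro: -1; S2 reads c2=0 → after 3×micro: 0 ⇒ (c0=0, c1=-1, c2=0)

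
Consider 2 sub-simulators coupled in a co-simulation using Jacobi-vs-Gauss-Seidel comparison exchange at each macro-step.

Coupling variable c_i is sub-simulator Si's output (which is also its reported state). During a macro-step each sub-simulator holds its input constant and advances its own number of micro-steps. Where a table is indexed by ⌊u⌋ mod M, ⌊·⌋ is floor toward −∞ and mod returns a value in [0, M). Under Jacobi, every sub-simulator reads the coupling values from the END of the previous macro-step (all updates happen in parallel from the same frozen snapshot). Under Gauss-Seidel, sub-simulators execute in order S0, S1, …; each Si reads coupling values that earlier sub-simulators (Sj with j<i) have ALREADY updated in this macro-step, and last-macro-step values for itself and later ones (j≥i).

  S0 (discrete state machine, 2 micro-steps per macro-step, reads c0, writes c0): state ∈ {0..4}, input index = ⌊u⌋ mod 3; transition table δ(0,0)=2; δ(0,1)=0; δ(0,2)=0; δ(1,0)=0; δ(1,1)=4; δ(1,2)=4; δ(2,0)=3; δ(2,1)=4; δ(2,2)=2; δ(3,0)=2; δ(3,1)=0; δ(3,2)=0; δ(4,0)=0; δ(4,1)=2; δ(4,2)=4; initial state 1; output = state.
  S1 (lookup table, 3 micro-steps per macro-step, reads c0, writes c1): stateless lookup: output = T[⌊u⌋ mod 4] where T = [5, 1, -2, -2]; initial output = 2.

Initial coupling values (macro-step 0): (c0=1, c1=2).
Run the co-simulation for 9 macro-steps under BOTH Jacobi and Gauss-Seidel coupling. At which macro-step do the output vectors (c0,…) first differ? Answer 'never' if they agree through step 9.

[Jacobi] macro 1: S0 reads c0=1 → after 2×micro: 2; S1 reads c0=1 → after 3×micro: 1 ⇒ (c0=2, c1=1)
[Jacobi] macro 2: S0 reads c0=2 → after 2×micro: 2; S1 reads c0=2 → after 3×micro: -2 ⇒ (c0=2, c1=-2)
[Jacobi] macro 3: S0 reads c0=2 → after 2×micro: 2; S1 reads c0=2 → after 3×micro: -2 ⇒ (c0=2, c1=-2)
[Jacobi] macro 4: S0 reads c0=2 → after 2×micro: 2; S1 reads c0=2 → after 3×micro: -2 ⇒ (c0=2, c1=-2)
[Jacobi] macro 5: S0 reads c0=2 → after 2×micro: 2; S1 reads c0=2 → after 3×micro: -2 ⇒ (c0=2, c1=-2)
[Jacobi] macro 6: S0 reads c0=2 → after 2×micro: 2; S1 reads c0=2 → after 3×micro: -2 ⇒ (c0=2, c1=-2)
[Jacobi] macro 7: S0 reads c0=2 → after 2×micro: 2; S1 reads c0=2 → after 3×micro: -2 ⇒ (c0=2, c1=-2)
[Jacobi] macro 8: S0 reads c0=2 → after 2×micro: 2; S1 reads c0=2 → after 3×micro: -2 ⇒ (c0=2, c1=-2)
[Jacobi] macro 9: S0 reads c0=2 → after 2×micro: 2; S1 reads c0=2 → after 3×micro: -2 ⇒ (c0=2, c1=-2)
[Gauss-Seidel] macro 1: S0 reads c0=1 → after 2×micro: 2; S1 reads c0=2 → after 3×micro: -2 ⇒ (c0=2, c1=-2)
[Gauss-Seidel] macro 2: S0 reads c0=2 → after 2×micro: 2; S1 reads c0=2 → after 3×micro: -2 ⇒ (c0=2, c1=-2)
[Gauss-Seidel] macro 3: S0 reads c0=2 → after 2×micro: 2; S1 reads c0=2 → after 3×micro: -2 ⇒ (c0=2, c1=-2)
[Gauss-Seidel] macro 4: S0 reads c0=2 → after 2×micro: 2; S1 reads c0=2 → after 3×micro: -2 ⇒ (c0=2, c1=-2)
[Gauss-Seidel] macro 5: S0 reads c0=2 → after 2×micro: 2; S1 reads c0=2 → after 3×micro: -2 ⇒ (c0=2, c1=-2)
[Gauss-Seidel] macro 6: S0 reads c0=2 → after 2×micro: 2; S1 reads c0=2 → after 3×micro: -2 ⇒ (c0=2, c1=-2)
[Gauss-Seidel] macro 7: S0 reads c0=2 → after 2×micro: 2; S1 reads c0=2 → after 3×micro: -2 ⇒ (c0=2, c1=-2)
[Gauss-Seidel] macro 8: S0 reads c0=2 → after 2×micro: 2; S1 reads c0=2 → after 3×micro: -2 ⇒ (c0=2, c1=-2)
[Gauss-Seidel] macro 9: S0 reads c0=2 → after 2×micro: 2; S1 reads c0=2 → after 3×micro: -2 ⇒ (c0=2, c1=-2)

first divergence at macro-step: 1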